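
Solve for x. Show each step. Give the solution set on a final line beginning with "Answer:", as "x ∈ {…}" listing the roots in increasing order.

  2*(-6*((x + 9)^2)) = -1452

Step 1. [2*(-6*((x + 9)^2)) = -1452] leading coefficient 2: divide by 2, so div: -6*((x + 9)^2) = -726.
Step 2. [-6*((x + 9)^2) = -726] leading coefficient -6: divide by -6, so div: (x + 9)^2 = 121.
Step 3. [(x + 9)^2 = 121] √ both sides: 121 ≥ 0 gives two branches. So sqrt: x + 9 = 11 or -11.
Step 4. [x + 9 = 11 or -11] peel the +9: subtract 9 from each side. So sub: x = 2 or -20.

Answer: x ∈ {-20, 2}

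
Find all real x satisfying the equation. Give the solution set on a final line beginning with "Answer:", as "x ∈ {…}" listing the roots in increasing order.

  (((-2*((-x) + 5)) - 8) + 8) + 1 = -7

Step 1. [(((-2*((-x) + 5)) - 8) + 8) + 1 = -7] peel the +1: subtract 1 from each side, so sub: ((-2*((-x) + 5)) - 8) + 8 = -8.
Step 2. [((-2*((-x) + 5)) - 8) + 8 = -8] subtract 8: x sits inside (… + 8) ⇒ sub: (-2*((-x) + 5)) - 8 = -16.
Step 3. [(-2*((-x) + 5)) - 8 = -16] -8 is outermost — add 8 both sides. So sub: -2*((-x) + 5) = -8.
Step 4. [-2*((-x) + 5) = -8] leading coefficient -2: divide by -2, so div: (-x) + 5 = 4.
Step 5. [(-x) + 5 = 4] 5 comes off first (subtract 5), so sub: -x = -1.
Step 6. [-x = -1] flip signs both sides ⇒ neg: x = 1.

Answer: x ∈ {1}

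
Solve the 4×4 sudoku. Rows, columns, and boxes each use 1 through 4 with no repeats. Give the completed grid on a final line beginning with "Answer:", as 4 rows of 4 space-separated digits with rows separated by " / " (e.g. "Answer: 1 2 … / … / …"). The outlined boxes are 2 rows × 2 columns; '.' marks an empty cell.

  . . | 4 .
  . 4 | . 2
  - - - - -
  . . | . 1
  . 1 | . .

Step 1. [r1c4∈{3}] nothing but 3 survives at r1c4. So r1c4=3.
Step 2. [r3c2∈{2,3}] across col 2, 3 lands solely at r3c2, so r3c2=3.
Step 3. [r3c1∈{2,4}] in row 3, 4 fits only at r3c1, so r3c1=4.
Step 4. [r4c1∈{2}] nothing but 2 survives at r4c1, so r4c1=2.
Step 5. [r1c1∈{1}] only 1 remains possible at r1c1. So r1c1=1.
Step 6. [r1c2∈{2}] only 2 remains possible at r1c2 ⇒ r1c2=2.
Step 7. [r3c3∈{2}] nothing but 2 survives at r3c3, so r3c3=2.
Step 8. [r4c4∈{4}] r4c4 is down to just 4 ⇒ r4c4=4.
Step 9. [r2c3∈{1}] only 1 remains possible at r2c3 ⇒ r2c3=1.
Step 10. [r4c3∈{3}] r4c3 has the single candidate 3. So r4c3=3.
Step 11. [r2c1∈{3}] r2c1's peers cover all but 3, so r2c1=3.

Answer: 1 2 4 3 / 3 4 1 2 / 4 3 2 1 / 2 1 3 4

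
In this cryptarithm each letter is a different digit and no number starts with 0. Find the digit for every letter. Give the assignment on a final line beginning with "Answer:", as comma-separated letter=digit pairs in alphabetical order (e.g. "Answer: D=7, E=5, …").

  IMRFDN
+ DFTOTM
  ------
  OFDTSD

Step 1. [col 1: N + M ≡ D (mod 10)] N=5 is one option consistent with column 1 (N + M ≡ D (mod 10), carry-in 0) — take it, so N=5.
Step 2. [col 1: N + M ≡ D (mod 10)] column 1 (N + M ≡ D (mod 10), carry-in 0) doesn't pin D yet; pick D=4 and continue, so D=4.
Step 3. [col 1: N + M ≡ D (mod 10)] from column 1 (N=5, D=4, carry-in 0, digits 4,5 already taken and all letters distinct): M must equal 9. So M=9.
Step 4. [col 2: D + T ≡ S (mod 10)] no forcing yet in column 2 (carry-in 1); S=3 is free and consistent — try it ⇒ S=3.
Step 5. [col 2: D + T ≡ S (mod 10)] in column 2 we have D+T≡S with carry-in 1; given D=4, S=3 and digits 3,4,5,9 already taken and all letters distinct, that pins T to 8 ⇒ T=8.
Step 6. [col 3: F + O ≡ T (mod 10)] O=7 is one option consistent with column 3 (F + O ≡ T (mod 10), carry-in 1) — take it ⇒ O=7.
Step 7. [col 3: F + O ≡ T (mod 10)] from column 3 (O=7, T=8, carry-in 1, digits 3,4,5,7,8,9 already taken and all letters distinct): F must equal 0 ⇒ F=0.
Step 8. [col 4: R + T ≡ D (mod 10)] column 4 reads R+T+carry(0)=D with T=8, D=4; with digits 0,3,4,5,7,8,9 already taken and all letters distinct, the only value for R is 6. So R=6.
Step 9. [col 6: I + D ≡ O (mod 10)] column 6: given D=4, O=7, carry-in 1, and digits 0,3,4,5,6,7,8,9 already taken and all letters distinct, I+D≡O (mod 10) forces I=2. So I=2.

Answer: D=4, F=0, I=2, M=9, N=5, O=7, R=6, S=3, T=8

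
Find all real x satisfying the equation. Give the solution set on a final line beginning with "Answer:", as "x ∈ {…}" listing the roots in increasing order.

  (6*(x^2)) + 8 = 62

Step 1. [(6*(x^2)) + 8 = 62] the outer +8 inverts by subtracting 8. So sub: 6*(x^2) = 54.
Step 2. [6*(x^2) = 54] 6·(inner) — divide through by 6. So div: x^2 = 9.
Step 3. [x^2 = 9] LHS squared, RHS 9 ≥ 0: apply √ (±), so sqrt: x = 3 or -3.

Answer: x ∈ {-3, 3}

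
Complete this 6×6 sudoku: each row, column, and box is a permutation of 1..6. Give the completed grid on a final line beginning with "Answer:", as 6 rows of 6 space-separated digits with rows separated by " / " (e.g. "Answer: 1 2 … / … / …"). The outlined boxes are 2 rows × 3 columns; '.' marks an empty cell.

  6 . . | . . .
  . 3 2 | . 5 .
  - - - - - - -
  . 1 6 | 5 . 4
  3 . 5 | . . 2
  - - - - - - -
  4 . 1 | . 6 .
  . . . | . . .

Step 1. [r2c4∈{1,4,6}] in row 2, 4 fits only at r2c4, so r2c4=4.
Step 2. [r6c1∈{2,5}] col 1 places 5 nowhere but r6c1 ⇒ r6c1=5.
Step 3. [r6c5∈{1,2,3,4}] row 6 places 4 nowhere but r6c5, so r6c5=4.
Step 4. [r1c5∈{1,2,3}] r1c5 is the only open cell in col 5 admitting 2, so r1c5=2.
Step 5. [r5c2∈{2}] r5c2 has the single candidate 2, so r5c2=2.
Step 6. [r5c4∈{3}] r5c4 is down to just 3. So r5c4=3.
Step 7. [r1c4∈{1}] nothing but 1 survives at r1c4, so r1c4=1.
Step 8. [r1c3∈{4}] r1c3's peers cover all but 4 ⇒ r1c3=4.
Step 9. [r4c5∈{1}] r4c5's peers cover all but 1. So r4c5=1.
Step 10. [r3c1∈{2}] r3c1 has the single candidate 2, so r3c1=2.
Step 11. [r6c2∈{6}] r6c2's peers cover all but 6, so r6c2=6.
Step 12. [r4c2∈{4}] nothing but 4 survives at r4c2, so r4c2=4.
Step 13. [r2c6∈{6}] only 6 remains possible at r2c6 ⇒ r2c6=6.
Step 14. [r2c1∈{1}] r2c1 has the single candidate 1. So r2c1=1.
Step 15. [r6c4∈{2}] r6c4 is down to just 2. So r6c4=2.
Step 16. [r5c6∈{5}] r5c6's peers cover all but 5, so r5c6=5.
Step 17. [r6c3∈{3}] only 3 remains possible at r6c3 ⇒ r6c3=3.
Step 18. [r3c5∈{3}] nothing but 3 survives at r3c5. So r3c5=3.
Step 19. [r1c2∈{5}] r1c2 is down to just 5. So r1c2=5.
Step 20. [r4c4∈{6}] r4c4's peers cover all but 6, so r4c4=6.
Step 21. [r1c6∈{3}] only 3 remains possible at r1c6 ⇒ r1c6=3.
Step 22. [r6c6∈{1}] r6c6 has the single candidate 1, so r6c6=1.

Answer: 6 5 4 1 2 3 / 1 3 2 4 5 6 / 2 1 6 5 3 4 / 3 4 5 6 1 2 / 4 2 1 3 6 5 / 5 6 3 2 4 1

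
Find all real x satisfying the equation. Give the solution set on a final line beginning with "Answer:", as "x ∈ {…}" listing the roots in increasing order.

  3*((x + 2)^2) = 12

Step 1. [3*((x + 2)^2) = 12] 3 out front; divide by 3 ⇒ div: (x + 2)^2 = 4.
Step 2. [(x + 2)^2 = 4] √ both sides: 4 ≥ 0 gives two branches ⇒ sqrt: x + 2 = 2 or -2.
Step 3. [x + 2 = 2 or -2] 2 comes off first (subtract 2). So sub: x = 0 or -4.

Answer: x ∈ {-4, 0}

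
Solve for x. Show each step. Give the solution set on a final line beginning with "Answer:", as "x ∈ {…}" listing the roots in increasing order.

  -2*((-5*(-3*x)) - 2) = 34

Step 1. [-2*((-5*(-3*x)) - 2) = 34] -2·(inner) — divide through by -2. So div: (-5*(-3*x)) - 2 = -17.
Step 2. [(-5*(-3*x)) - 2 = -17] -2 is outermost — add 2 both sides, so sub: -5*(-3*x) = -15.
Step 3. [-5*(-3*x) = -15] -5·(inner) — divide through by -5. So div: -3*x = 3.
Step 4. [-3*x = 3] -3 out front; divide by -3, so div: x = -1.

Answer: x ∈ {-1}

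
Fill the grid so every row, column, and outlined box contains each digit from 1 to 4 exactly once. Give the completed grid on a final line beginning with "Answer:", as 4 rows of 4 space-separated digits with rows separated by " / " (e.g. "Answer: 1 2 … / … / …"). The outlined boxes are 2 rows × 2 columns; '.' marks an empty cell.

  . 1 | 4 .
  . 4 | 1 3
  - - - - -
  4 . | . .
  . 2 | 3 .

Step 1. [r3c4∈{1,2}] 1 has one home in row 3: r3c4. So r3c4=1.
Step 2. [r1c1∈{2,3}] in row 1, 3 fits only at r1c1, so r1c1=3.
Step 3. [r3c2∈{3}] only 3 remains possible at r3c2, so r3c2=3.
Step 4. [r1c4∈{2}] r1c4 has the single candidate 2, so r1c4=2.
Step 5. [r2c1∈{2}] r2c1's peers cover all but 2 ⇒ r2c1=2.
Step 6. [r4c1∈{1}] nothing but 1 survives at r4c1 ⇒ r4c1=1.
Step 7. [r3c3∈{2}] r3c3 is down to just 2, so r3c3=2.
Step 8. [r4c4∈{4}] only 4 remains possible at r4c4, so r4c4=4.

Answer: 3 1 4 2 / 2 4 1 3 / 4 3 2 1 / 1 2 3 4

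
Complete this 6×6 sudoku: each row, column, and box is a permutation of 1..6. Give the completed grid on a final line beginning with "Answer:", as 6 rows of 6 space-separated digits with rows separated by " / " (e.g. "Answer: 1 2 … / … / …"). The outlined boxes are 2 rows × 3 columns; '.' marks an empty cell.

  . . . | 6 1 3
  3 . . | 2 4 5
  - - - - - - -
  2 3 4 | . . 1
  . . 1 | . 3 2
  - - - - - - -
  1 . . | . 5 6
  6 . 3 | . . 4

Step 1. [r4c1∈{5}] only 5 remains possible at r4c1. So r4c1=5.
Step 2. [r5c3∈{2}] nothing but 2 survives at r5c3 ⇒ r5c3=2.
Step 3. [r1c2∈{2,4,5}] in row 1, 2 fits only at r1c2 ⇒ r1c2=2.
Step 4. [r2c3∈{6}] nothing but 6 survives at r2c3. So r2c3=6.
Step 5. [r1c3∈{5}] r1c3 has the single candidate 5, so r1c3=5.
Step 6. [r6c4∈{1}] nothing but 1 survives at r6c4 ⇒ r6c4=1.
Step 7. [r5c4∈{3}] only 3 remains possible at r5c4, so r5c4=3.
Step 8. [r2c2∈{1}] nothing but 1 survives at r2c2. So r2c2=1.
Step 9. [r4c2∈{6}] only 6 remains possible at r4c2. So r4c2=6.
Step 10. [r6c5∈{2}] only 2 remains possible at r6c5, so r6c5=2.
Step 11. [r4c4∈{4}] r4c4 has the single candidate 4. So r4c4=4.
Step 12. [r6c2∈{5}] only 5 remains possible at r6c2 ⇒ r6c2=5.
Step 13. [r5c2∈{4}] nothing but 4 survives at r5c2 ⇒ r5c2=4.
Step 14. [r1c1∈{4}] r1c1 has the single candidate 4 ⇒ r1c1=4.
Step 15. [r3c4∈{5}] r3c4 has the single candidate 5 ⇒ r3c4=5.
Step 16. [r3c5∈{6}] r3c5's peers cover all but 6, so r3c5=6.

Answer: 4 2 5 6 1 3 / 3 1 6 2 4 5 / 2 3 4 5 6 1 / 5 6 1 4 3 2 / 1 4 2 3 5 6 / 6 5 3 1 2 4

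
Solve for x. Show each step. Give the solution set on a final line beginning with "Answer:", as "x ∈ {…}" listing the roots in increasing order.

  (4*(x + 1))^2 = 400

Step 1. [(4*(x + 1))^2 = 400] 400 ≥ 0, LHS is (·)² — take ±√. So sqrt: 4*(x + 1) = 20 or -20.
Step 2. [4*(x + 1) = 20 or -20] 4·(inner) — divide through by 4, so div: x + 1 = 5 or -5.
Step 3. [x + 1 = 5 or -5] +1 is outermost — subtract 1 both sides ⇒ sub: x = 4 or -6.

Answer: x ∈ {-6, 4}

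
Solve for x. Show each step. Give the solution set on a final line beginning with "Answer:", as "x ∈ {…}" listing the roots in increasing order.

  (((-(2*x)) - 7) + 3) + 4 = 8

Step 1. [(((-(2*x)) - 7) + 3) + 4 = 8] 4 comes off first (subtract 4) ⇒ sub: ((-(2*x)) - 7) + 3 = 4.
Step 2. [((-(2*x)) - 7) + 3 = 4] peel the +3: subtract 3 from each side. So sub: (-(2*x)) - 7 = 1.
Step 3. [(-(2*x)) - 7 = 1] peel the -7: add 7 from each side, so sub: -(2*x) = 8.
Step 4. [-(2*x) = 8] LHS negated; negate both sides ⇒ neg: 2*x = -8.
Step 5. [2*x = -8] LHS = 2·(…); ÷2 both sides ⇒ div: x = -4.

Answer: x ∈ {-4}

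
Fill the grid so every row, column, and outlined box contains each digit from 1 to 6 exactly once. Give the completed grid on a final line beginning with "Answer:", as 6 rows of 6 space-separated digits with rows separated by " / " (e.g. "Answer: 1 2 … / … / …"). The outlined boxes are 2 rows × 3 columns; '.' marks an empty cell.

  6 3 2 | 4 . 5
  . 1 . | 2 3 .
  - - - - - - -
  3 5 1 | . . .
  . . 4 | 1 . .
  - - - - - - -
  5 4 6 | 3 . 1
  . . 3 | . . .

Step 1. [r3c4∈{6}] only 6 remains possible at r3c4 ⇒ r3c4=6.
Step 2. [r4c1∈{2}] only 2 remains possible at r4c1 ⇒ r4c1=2.
Step 3. [r6c5∈{2,4,5,6}] col 5 places 6 nowhere but r6c5 ⇒ r6c5=6.
Step 4. [r3c5∈{2,4}] in col 5, 4 fits only at r3c5 ⇒ r3c5=4.
Step 5. [r3c6∈{2}] r3c6 has the single candidate 2 ⇒ r3c6=2.
Step 6. [r4c6∈{3}] nothing but 3 survives at r4c6. So r4c6=3.
Step 7. [r6c6∈{4}] r6c6's peers cover all but 4 ⇒ r6c6=4.
Step 8. [r2c3∈{5}] r2c3 has the single candidate 5, so r2c3=5.
Step 9. [r6c1∈{1}] nothing but 1 survives at r6c1. So r6c1=1.
Step 10. [r6c2∈{2}] r6c2 has the single candidate 2 ⇒ r6c2=2.
Step 11. [r5c5∈{2}] r5c5 has the single candidate 2, so r5c5=2.
Step 12. [r6c4∈{5}] nothing but 5 survives at r6c4. So r6c4=5.
Step 13. [r4c2∈{6}] r4c2 has the single candidate 6. So r4c2=6.
Step 14. [r2c6∈{6}] r2c6 is down to just 6 ⇒ r2c6=6.
Step 15. [r2c1∈{4}] r2c1 has the single candidate 4, so r2c1=4.
Step 16. [r4c5∈{5}] nothing but 5 survives at r4c5, so r4c5=5.
Step 17. [r1c5∈{1}] r1c5's peers cover all but 1, so r1c5=1.

Answer: 6 3 2 4 1 5 / 4 1 5 2 3 6 / 3 5 1 6 4 2 / 2 6 4 1 5 3 / 5 4 6 3 2 1 / 1 2 3 5 6 4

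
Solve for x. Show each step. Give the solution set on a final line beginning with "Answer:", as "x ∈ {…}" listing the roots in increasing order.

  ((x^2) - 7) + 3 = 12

Step 1. [((x^2) - 7) + 3 = 12] subtract 3: x sits inside (… + 3), so sub: (x^2) - 7 = 9.
Step 2. [(x^2) - 7 = 9] add 7: x sits inside (… - 7), so sub: x^2 = 16.
Step 3. [x^2 = 16] √ both sides: 16 ≥ 0 gives two branches ⇒ sqrt: x = 4 or -4.

Answer: x ∈ {-4, 4}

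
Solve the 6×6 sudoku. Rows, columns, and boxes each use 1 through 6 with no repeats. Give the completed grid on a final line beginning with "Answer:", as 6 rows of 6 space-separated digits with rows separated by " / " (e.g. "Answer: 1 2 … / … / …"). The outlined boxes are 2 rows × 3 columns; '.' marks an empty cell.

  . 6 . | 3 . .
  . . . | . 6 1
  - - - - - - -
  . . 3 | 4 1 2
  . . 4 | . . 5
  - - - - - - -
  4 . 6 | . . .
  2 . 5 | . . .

Step 1. [r5c6∈{3}] r5c6's peers cover all but 3 ⇒ r5c6=3.
Step 2. [r2c2∈{2,3,4,5}] across row 2, 4 lands solely at r2c2, so r2c2=4.
Step 3. [r5c2∈{1}] nothing but 1 survives at r5c2. So r5c2=1.
Step 4. [r6c6∈{4,6}] across col 6, 6 lands solely at r6c6 ⇒ r6c6=6.
Step 5. [r3c1∈{5,6}] 6 has one home in row 3: r3c1 ⇒ r3c1=6.
Step 6. [r1c3∈{1,2}] in col 3, 1 fits only at r1c3. So r1c3=1.
Step 7. [r1c5∈{2,4,5}] 2 has one home in row 1: r1c5, so r1c5=2.
Step 8. [r2c4∈{5}] r2c4 has the single candidate 5. So r2c4=5.
Step 9. [r3c2∈{5}] only 5 remains possible at r3c2, so r3c2=5.
Step 10. [r2c3∈{2}] only 2 remains possible at r2c3, so r2c3=2.
Step 11. [r6c4∈{1}] r6c4 is down to just 1, so r6c4=1.
Step 12. [r5c5∈{5}] r5c5's peers cover all but 5, so r5c5=5.
Step 13. [r4c4∈{6}] nothing but 6 survives at r4c4, so r4c4=6.
Step 14. [r5c4∈{2}] r5c4's peers cover all but 2 ⇒ r5c4=2.
Step 15. [r1c1∈{5}] r1c1 is down to just 5 ⇒ r1c1=5.
Step 16. [r4c1∈{1}] r4c1 has the single candidate 1 ⇒ r4c1=1.
Step 17. [r1c6∈{4}] only 4 remains possible at r1c6. So r1c6=4.
Step 18. [r2c1∈{3}] r2c1 is down to just 3. So r2c1=3.
Step 19. [r6c2∈{3}] r6c2 is down to just 3 ⇒ r6c2=3.
Step 20. [r6c5∈{4}] only 4 remains possible at r6c5, so r6c5=4.
Step 21. [r4c5∈{3}] r4c5 has the single candidate 3 ⇒ r4c5=3.
Step 22. [r4c2∈{2}] r4c2 is down to just 2. So r4c2=2.

Answer: 5 6 1 3 2 4 / 3 4 2 5 6 1 / 6 5 3 4 1 2 / 1 2 4 6 3 5 / 4 1 6 2 5 3 / 2 3 5 1 4 6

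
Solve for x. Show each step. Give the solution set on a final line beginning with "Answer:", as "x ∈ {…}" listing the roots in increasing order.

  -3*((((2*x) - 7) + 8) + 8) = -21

Step 1. [-3*((((2*x) - 7) + 8) + 8) = -21] leading coefficient -3: divide by -3, so div: (((2*x) - 7) + 8) + 8 = 7.
Step 2. [(((2*x) - 7) + 8) + 8 = 7] +8 is outermost — subtract 8 both sides. So sub: ((2*x) - 7) + 8 = -1.
Step 3. [((2*x) - 7) + 8 = -1] subtract 8: x sits inside (… + 8). So sub: (2*x) - 7 = -9.
Step 4. [(2*x) - 7 = -9] the outer -7 inverts by adding 7. So sub: 2*x = -2.
Step 5. [2*x = -2] LHS = 2·(…); ÷2 both sides. So div: x = -1.

Answer: x ∈ {-1}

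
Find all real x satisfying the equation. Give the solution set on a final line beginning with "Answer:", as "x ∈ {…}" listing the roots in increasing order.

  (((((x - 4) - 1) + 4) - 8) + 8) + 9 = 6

Step 1. [(((((x - 4) - 1) + 4) - 8) + 8) + 9 = 6] subtract 9: x sits inside (… + 9), so sub: ((((x - 4) - 1) + 4) - 8) + 8 = -3.
Step 2. [((((x - 4) - 1) + 4) - 8) + 8 = -3] subtract 8: x sits inside (… + 8). So sub: (((x - 4) - 1) + 4) - 8 = -11.
Step 3. [(((x - 4) - 1) + 4) - 8 = -11] 8 comes off first (add 8), so sub: ((x - 4) - 1) + 4 = -3.
Step 4. [((x - 4) - 1) + 4 = -3] the outer +4 inverts by subtracting 4. So sub: (x - 4) - 1 = -7.
Step 5. [(x - 4) - 1 = -7] peel the -1: add 1 from each side. So sub: x - 4 = -6.
Step 6. [x - 4 = -6] -4 is outermost — add 4 both sides. So sub: x = -2.

Answer: x ∈ {-2}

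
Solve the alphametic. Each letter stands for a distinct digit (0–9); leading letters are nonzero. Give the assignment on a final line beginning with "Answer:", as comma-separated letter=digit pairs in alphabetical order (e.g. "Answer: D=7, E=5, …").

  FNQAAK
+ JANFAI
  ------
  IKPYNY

Step 1. [col 1: K + I ≡ Y (mod 10)] several values work for I in column 1 (K + I ≡ Y (mod 10), carry-in 0); try I=4 ⇒ I=4.
Step 2. [col 1: K + I ≡ Y (mod 10)] column 1 (K + I ≡ Y (mod 10), carry-in 0) doesn't pin K yet; pick K=6 and continue. So K=6.
Step 3. [col 1: K + I ≡ Y (mod 10)] column 1 reads K+I+carry(0)=Y with K=6, I=4; with digits 4,6 already taken and all letters distinct, the only value for Y is 0. So Y=0.
Step 4. [col 2: A + A ≡ N (mod 10)] several values work for A in column 2 (A + A ≡ N (mod 10), carry-in 1); try A=8, so A=8.
Step 5. [col 2: A + A ≡ N (mod 10)] column 2 reads A+A+carry(1)=N with A=8; with digits 0,4,6,8 already taken and all letters distinct, the only value for N is 7, so N=7.
Step 6. [col 3: A + F ≡ Y (mod 10)] in column 3 we have A+F≡Y with carry-in 1; given A=8, Y=0 and digits 0,4,6,7,8 already taken and all letters distinct, that pins F to 1, so F=1.
Step 7. [col 4: Q + N ≡ P (mod 10)] column 4 reads Q+N+carry(1)=P with N=7; with digits 0,1,4,6,7,8 already taken and all letters distinct, the only value for Q is 5 ⇒ Q=5.
Step 8. [col 4: Q + N ≡ P (mod 10)] column 4: given Q=5, N=7, carry-in 1, and digits 0,1,4,5,6,7,8 already taken and all letters distinct, Q+N≡P (mod 10) forces P=3 ⇒ P=3.
Step 9. [col 6: F + J ≡ I (mod 10)] from column 6 (F=1, I=4, carry-in 1, digits 0,1,3,4,5,6,7,8 already taken and all letters distinct): J must equal 2, so J=2.

Answer: A=8, F=1, I=4, J=2, K=6, N=7, P=3, Q=5, Y=0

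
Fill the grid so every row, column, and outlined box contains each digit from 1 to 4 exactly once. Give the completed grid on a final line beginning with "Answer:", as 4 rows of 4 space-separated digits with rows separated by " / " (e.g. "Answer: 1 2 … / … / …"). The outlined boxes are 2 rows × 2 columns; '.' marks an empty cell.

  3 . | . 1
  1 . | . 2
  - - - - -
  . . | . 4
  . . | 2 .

Step 1. [r4c2∈{1,3,4}] row 4 places 1 nowhere but r4c2 ⇒ r4c2=1.
Step 2. [r2c3∈{3,4}] 3 has one home in row 2: r2c3 ⇒ r2c3=3.
Step 3. [r1c2∈{2,4}] in row 1, 2 fits only at r1c2, so r1c2=2.
Step 4. [r4c4∈{3}] r4c4 is down to just 3, so r4c4=3.
Step 5. [r3c1∈{2}] only 2 remains possible at r3c1, so r3c1=2.
Step 6. [r3c3∈{1}] only 1 remains possible at r3c3, so r3c3=1.
Step 7. [r4c1∈{4}] r4c1's peers cover all but 4. So r4c1=4.
Step 8. [r2c2∈{4}] r2c2's peers cover all but 4, so r2c2=4.
Step 9. [r3c2∈{3}] r3c2 is down to just 3. So r3c2=3.
Step 10. [r1c3∈{4}] r1c3's peers cover all but 4. So r1c3=4.

Answer: 3 2 4 1 / 1 4 3 2 / 2 3 1 4 / 4 1 2 3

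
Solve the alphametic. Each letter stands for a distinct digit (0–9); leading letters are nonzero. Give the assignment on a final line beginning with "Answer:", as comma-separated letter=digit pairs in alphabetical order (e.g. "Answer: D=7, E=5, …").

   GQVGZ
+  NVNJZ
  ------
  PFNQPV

Step 1. [col 1: Z + Z ≡ V (mod 10)] no forcing yet in column 1 (carry-in 0); V=4 is free and consistent — try it. So V=4.
Step 2. [col 1: Z + Z ≡ V (mod 10)] no forcing yet in column 1 (carry-in 0); Z=7 is free and consistent — try it. So Z=7.
Step 3. [col 2: G + J ≡ P (mod 10)] no forcing yet in column 2 (carry-in 1); G=8 is free and consistent — try it, so G=8.
Step 4. [col 2: G + J ≡ P (mod 10)] J=2 is one option consistent with column 2 (G + J ≡ P (mod 10), carry-in 1) — take it, so J=2.
Step 5. [col 2: G + J ≡ P (mod 10)] column 2: given G=8, J=2, carry-in 1, and digits 2,4,7,8 already taken and all letters distinct, G+J≡P (mod 10) forces P=1, so P=1.
Step 6. [col 3: V + N ≡ Q (mod 10)] Q=0 is one option consistent with column 3 (V + N ≡ Q (mod 10), carry-in 1) — take it. So Q=0.
Step 7. [col 3: V + N ≡ Q (mod 10)] from column 3 (V=4, Q=0, carry-in 1, digits 0,1,2,4,7,8 already taken and all letters distinct): N must equal 5, so N=5.
Step 8. [col 5: G + N ≡ F (mod 10)] column 5: given G=8, N=5, carry-in 0, and digits 0,1,2,4,5,7,8 already taken and all letters distinct, G+N≡F (mod 10) forces F=3, so F=3.

Answer: F=3, G=8, J=2, N=5, P=1, Q=0, V=4, Z=7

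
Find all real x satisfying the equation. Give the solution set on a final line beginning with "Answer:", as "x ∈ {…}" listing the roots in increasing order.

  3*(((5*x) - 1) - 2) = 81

Step 1. [3*(((5*x) - 1) - 2) = 81] 3 out front; divide by 3, so div: ((5*x) - 1) - 2 = 27.
Step 2. [((5*x) - 1) - 2 = 27] the outer -2 inverts by adding 2, so sub: (5*x) - 1 = 29.
Step 3. [(5*x) - 1 = 29] peel the -1: add 1 from each side ⇒ sub: 5*x = 30.
Step 4. [5*x = 30] 5 out front; divide by 5, so div: x = 6.

Answer: x ∈ {6}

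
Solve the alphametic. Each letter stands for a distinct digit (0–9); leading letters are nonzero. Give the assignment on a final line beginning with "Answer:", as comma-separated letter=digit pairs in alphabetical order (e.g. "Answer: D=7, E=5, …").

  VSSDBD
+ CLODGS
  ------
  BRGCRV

Step 1. [col 1: D + S ≡ V (mod 10)] S=7 is one option consistent with column 1 (D + S ≡ V (mod 10), carry-in 0) — take it ⇒ S=7.
Step 2. [col 1: D + S ≡ V (mod 10)] no forcing yet in column 1 (carry-in 0); V=2 is free and consistent — try it. So V=2.
Step 3. [col 1: D + S ≡ V (mod 10)] from column 1 (S=7, V=2, carry-in 0, digits 2,7 already taken and all letters distinct): D must equal 5. So D=5.
Step 4. [col 2: B + G ≡ R (mod 10)] R=3 is one option consistent with column 2 (B + G ≡ R (mod 10), carry-in 1) — take it ⇒ R=3.
Step 5. [col 2: B + G ≡ R (mod 10)] column 2 (B + G ≡ R (mod 10), carry-in 1) doesn't pin B yet; pick B=4 and continue ⇒ B=4.
Step 6. [col 2: B + G ≡ R (mod 10)] from column 2 (B=4, R=3, carry-in 1, digits 2,3,4,5,7 already taken and all letters distinct): G must equal 8. So G=8.
Step 7. [col 3: D + D ≡ C (mod 10)] in column 3 we have D+D≡C with carry-in 1; given D=5 and digits 2,3,4,5,7,8 already taken and all letters distinct, that pins C to 1 ⇒ C=1.
Step 8. [col 4: S + O ≡ G (mod 10)] column 4 reads S+O+carry(1)=G with S=7, G=8; with digits 1,2,3,4,5,7,8 already taken and all letters distinct, the only value for O is 0, so O=0.
Step 9. [col 5: S + L ≡ R (mod 10)] column 5: given S=7, R=3, carry-in 0, and digits 0,1,2,3,4,5,7,8 already taken and all letters distinct, S+L≡R (mod 10) forces L=6, so L=6.

Answer: B=4, C=1, D=5, G=8, L=6, O=0, R=3, S=7, V=2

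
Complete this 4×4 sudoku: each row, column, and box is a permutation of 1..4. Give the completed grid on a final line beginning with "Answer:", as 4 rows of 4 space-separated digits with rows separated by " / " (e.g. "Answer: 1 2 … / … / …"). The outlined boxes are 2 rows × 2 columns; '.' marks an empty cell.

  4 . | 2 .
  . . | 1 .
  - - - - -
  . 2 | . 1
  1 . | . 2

Step 1. [r2c2∈{3}] nothing but 3 survives at r2c2 ⇒ r2c2=3.
Step 2. [r3c3∈{3,4}] row 3 places 4 nowhere but r3c3. So r3c3=4.
Step 3. [r1c2∈{1}] nothing but 1 survives at r1c2, so r1c2=1.
Step 4. [r1c4∈{3}] r1c4 is down to just 3, so r1c4=3.
Step 5. [r3c1∈{3}] r3c1's peers cover all but 3 ⇒ r3c1=3.
Step 6. [r4c2∈{4}] r4c2 is down to just 4, so r4c2=4.
Step 7. [r2c1∈{2}] only 2 remains possible at r2c1. So r2c1=2.
Step 8. [r4c3∈{3}] only 3 remains possible at r4c3 ⇒ r4c3=3.
Step 9. [r2c4∈{4}] r2c4 is down to just 4 ⇒ r2c4=4.

Answer: 4 1 2 3 / 2 3 1 4 / 3 2 4 1 / 1 4 3 2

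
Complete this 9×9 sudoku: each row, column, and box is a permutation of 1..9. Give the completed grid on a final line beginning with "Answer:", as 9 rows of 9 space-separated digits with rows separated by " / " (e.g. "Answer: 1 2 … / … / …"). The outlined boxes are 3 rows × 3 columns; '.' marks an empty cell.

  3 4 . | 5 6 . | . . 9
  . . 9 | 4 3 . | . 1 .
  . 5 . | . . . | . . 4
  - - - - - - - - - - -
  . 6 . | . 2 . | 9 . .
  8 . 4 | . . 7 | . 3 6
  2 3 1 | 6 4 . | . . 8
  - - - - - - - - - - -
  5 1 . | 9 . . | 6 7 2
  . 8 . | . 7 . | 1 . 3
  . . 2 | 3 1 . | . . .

Step 1. [r6c8∈{5}] r6c8 has the single candidate 5 ⇒ r6c8=5.
Step 2. [r3c4∈{1,2,7,8}] 7 has one home in col 4: r3c4. So r3c4=7.
Step 3. [r9c7∈{4,5,8}] across col 7, 4 lands solely at r9c7, so r9c7=4.
Step 4. [r2c1∈{6,7}] row 2 places 6 nowhere but r2c1. So r2c1=6.
Step 5. [r3c3∈{8}] r3c3 is down to just 8 ⇒ r3c3=8.
Step 6. [r8c6∈{2,4,5,6}] across row 8, 5 lands solely at r8c6 ⇒ r8c6=5.
Step 7. [r2c7∈{2,5,7,8}] in col 7, 5 fits only at r2c7 ⇒ r2c7=5.
Step 8. [r2c6∈{2,8}] 8 has one home in row 2: r2c6. So r2c6=8.
Step 9. [r4c9∈{1,7}] 1 has one home in col 9: r4c9 ⇒ r4c9=1.
Step 10. [r1c7∈{2,7,8}] 8 has one home in col 7: r1c7. So r1c7=8.
Step 11. [r1c8∈{2}] r1c8 has the single candidate 2. So r1c8=2.
Step 12. [r3c6∈{1,2,9}] across row 3, 2 lands solely at r3c6. So r3c6=2.
Step 13. [r5c2∈{9}] only 9 remains possible at r5c2. So r5c2=9.
Step 14. [r4c1∈{7}] nothing but 7 survives at r4c1 ⇒ r4c1=7.
Step 15. [r8c8∈{9}] r8c8 is down to just 9 ⇒ r8c8=9.
Step 16. [r9c2∈{7}] only 7 remains possible at r9c2. So r9c2=7.
Step 17. [r9c8∈{8}] only 8 remains possible at r9c8. So r9c8=8.
Step 18. [r9c6∈{6}] nothing but 6 survives at r9c6. So r9c6=6.
Step 19. [r5c4∈{1}] only 1 remains possible at r5c4, so r5c4=1.
Step 20. [r5c7∈{2}] only 2 remains possible at r5c7 ⇒ r5c7=2.
Step 21. [r9c1∈{9}] nothing but 9 survives at r9c1. So r9c1=9.
Step 22. [r4c6∈{3}] r4c6's peers cover all but 3 ⇒ r4c6=3.
Step 23. [r1c3∈{7}] r1c3 has the single candidate 7 ⇒ r1c3=7.
Step 24. [r7c5∈{8}] only 8 remains possible at r7c5, so r7c5=8.
Step 25. [r7c3∈{3}] nothing but 3 survives at r7c3, so r7c3=3.
Step 26. [r8c3∈{6}] r8c3 is down to just 6, so r8c3=6.
Step 27. [r3c8∈{6}] r3c8's peers cover all but 6, so r3c8=6.
Step 28. [r6c7∈{7}] r6c7 is down to just 7 ⇒ r6c7=7.
Step 29. [r4c4∈{8}] only 8 remains possible at r4c4 ⇒ r4c4=8.
Step 30. [r2c9∈{7}] r2c9 has the single candidate 7 ⇒ r2c9=7.
Step 31. [r3c7∈{3}] r3c7's peers cover all but 3 ⇒ r3c7=3.
Step 32. [r3c5∈{9}] nothing but 9 survives at r3c5 ⇒ r3c5=9.
Step 33. [r4c8∈{4}] nothing but 4 survives at r4c8, so r4c8=4.
Step 34. [r8c4∈{2}] r8c4 has the single candidate 2 ⇒ r8c4=2.
Step 35. [r9c9∈{5}] nothing but 5 survives at r9c9. So r9c9=5.
Step 36. [r1c6∈{1}] r1c6 is down to just 1 ⇒ r1c6=1.
Step 37. [r6c6∈{9}] r6c6 has the single candidate 9. So r6c6=9.
Step 38. [r4c3∈{5}] r4c3 is down to just 5, so r4c3=5.
Step 39. [r7c6∈{4}] nothing but 4 survives at r7c6, so r7c6=4.
Step 40. [r2c2∈{2}] only 2 remains possible at r2c2. So r2c2=2.
Step 41. [r8c1∈{4}] r8c1 is down to just 4. So r8c1=4.
Step 42. [r5c5∈{5}] r5c5 has the single candidate 5 ⇒ r5c5=5.
Step 43. [r3c1∈{1}] only 1 remains possible at r3c1, so r3c1=1.

Answer: 3 4 7 5 6 1 8 2 9 / 6 2 9 4 3 8 5 1 7 / 1 5 8 7 9 2 3 6 4 / 7 6 5 8 2 3 9 4 1 / 8 9 4 1 5 7 2 3 6 / 2 3 1 6 4 9 7 5 8 / 5 1 3 9 8 4 6 7 2 / 4 8 6 2 7 5 1 9 3 / 9 7 2 3 1 6 4 8 5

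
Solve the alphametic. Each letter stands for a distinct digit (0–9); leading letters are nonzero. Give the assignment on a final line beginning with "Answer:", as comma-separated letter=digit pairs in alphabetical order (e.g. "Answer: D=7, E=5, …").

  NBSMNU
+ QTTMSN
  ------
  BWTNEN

Step 1. [col 1: U + N ≡ N (mod 10)] column 1: given nothing yet, carry-in 0, and all letters distinct, none taken yet, U+N≡N (mod 10) forces U=0, so U=0.
Step 2. [col 1: U + N ≡ N (mod 10)] several values work for N in column 1 (U + N ≡ N (mod 10), carry-in 0); try N=3 ⇒ N=3.
Step 3. [col 2: N + S ≡ E (mod 10)] no forcing yet in column 2 (carry-in 0); E=2 is free and consistent — try it. So E=2.
Step 4. [col 2: N + S ≡ E (mod 10)] column 2: given N=3, E=2, carry-in 0, and digits 0,2,3 already taken and all letters distinct, N+S≡E (mod 10) forces S=9 ⇒ S=9.
Step 5. [col 3: M + M ≡ N (mod 10)] column 3 (M + M ≡ N (mod 10), carry-in 1) doesn't pin M yet; pick M=6 and continue ⇒ M=6.
Step 6. [col 4: S + T ≡ T (mod 10)] column 4 (S + T ≡ T (mod 10), carry-in 1) doesn't pin T yet; pick T=8 and continue. So T=8.
Step 7. [col 5: B + T ≡ W (mod 10)] column 5: given T=8, carry-in 1, and digits 0,2,3,6,8,9 already taken and all letters distinct, B+T≡W (mod 10) forces W=4, so W=4.
Step 8. [col 5: B + T ≡ W (mod 10)] column 5: given T=8, W=4, carry-in 1, and digits 0,2,3,4,6,8,9 already taken and all letters distinct, B+T≡W (mod 10) forces B=5. So B=5.
Step 9. [col 6: N + Q ≡ B (mod 10)] column 6 reads N+Q+carry(1)=B with N=3, B=5; with digits 0,2,3,4,5,6,8,9 already taken and all letters distinct, the only value for Q is 1 ⇒ Q=1.

Answer: B=5, E=2, M=6, N=3, Q=1, S=9, T=8, U=0, W=4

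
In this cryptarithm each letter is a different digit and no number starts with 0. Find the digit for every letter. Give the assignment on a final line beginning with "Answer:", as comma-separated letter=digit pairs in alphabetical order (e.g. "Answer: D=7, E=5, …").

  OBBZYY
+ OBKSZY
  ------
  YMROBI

Step 1. [col 1: Y + Y ≡ I (mod 10)] column 1 (Y + Y ≡ I (mod 10), carry-in 0) doesn't pin Y yet; pick Y=8 and continue, so Y=8.
Step 2. [col 1: Y + Y ≡ I (mod 10)] in column 1 we have Y+Y≡I with carry-in 0; given Y=8 and digits 8 already taken and all letters distinct, that pins I to 6 ⇒ I=6.
Step 3. [col 2: Y + Z ≡ B (mod 10)] several values work for Z in column 2 (Y + Z ≡ B (mod 10), carry-in 1); try Z=3. So Z=3.
Step 4. [col 2: Y + Z ≡ B (mod 10)] column 2: given Y=8, Z=3, carry-in 1, and digits 3,6,8 already taken and all letters distinct, Y+Z≡B (mod 10) forces B=2 ⇒ B=2.
Step 5. [col 3: Z + S ≡ O (mod 10)] O=4 is one option consistent with column 3 (Z + S ≡ O (mod 10), carry-in 1) — take it. So O=4.
Step 6. [col 3: Z + S ≡ O (mod 10)] column 3: given Z=3, O=4, carry-in 1, and digits 2,3,4,6,8 already taken and all letters distinct, Z+S≡O (mod 10) forces S=0 ⇒ S=0.
Step 7. [col 4: B + K ≡ R (mod 10)] no forcing yet in column 4 (carry-in 0); R=1 is free and consistent — try it, so R=1.
Step 8. [col 4: B + K ≡ R (mod 10)] column 4 reads B+K+carry(0)=R with B=2, R=1; with digits 0,1,2,3,4,6,8 already taken and all letters distinct, the only value for K is 9, so K=9.
Step 9. [col 5: B + B ≡ M (mod 10)] column 5 reads B+B+carry(1)=M with B=2; with digits 0,1,2,3,4,6,8,9 already taken and all letters distinct, the only value for M is 5 ⇒ M=5.

Answer: B=2, I=6, K=9, M=5, O=4, R=1, S=0, Y=8, Z=3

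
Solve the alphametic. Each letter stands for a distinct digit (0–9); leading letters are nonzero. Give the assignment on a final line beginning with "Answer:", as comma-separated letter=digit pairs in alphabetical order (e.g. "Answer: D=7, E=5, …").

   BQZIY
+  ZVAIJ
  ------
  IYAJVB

Step 1. [col 1: Y + J ≡ B (mod 10)] no forcing yet in column 1 (carry-in 0); Y=3 is free and consistent — try it. So Y=3.
Step 2. [I] adding two 5-digit numbers gives at most 5+1 digits, and here it does — I is that final carry and must be 1. So I=1.
Step 3. [col 1: Y + J ≡ B (mod 10)] no forcing yet in column 1 (carry-in 0); B=7 is free and consistent — try it ⇒ B=7.
Step 4. [col 1: Y + J ≡ B (mod 10)] from column 1 (Y=3, B=7, carry-in 0, digits 1,3,7 already taken and all letters distinct): J must equal 4 ⇒ J=4.
Step 5. [col 2: I + I ≡ V (mod 10)] column 2: given I=1, carry-in 0, and digits 1,3,4,7 already taken and all letters distinct, I+I≡V (mod 10) forces V=2 ⇒ V=2.
Step 6. [col 3: Z + A ≡ J (mod 10)] column 3 (Z + A ≡ J (mod 10), carry-in 0) doesn't pin Z yet; pick Z=6 and continue ⇒ Z=6.
Step 7. [col 3: Z + A ≡ J (mod 10)] in column 3 we have Z+A≡J with carry-in 0; given Z=6, J=4 and digits 1,2,3,4,6,7 already taken and all letters distinct, that pins A to 8. So A=8.
Step 8. [col 4: Q + V ≡ A (mod 10)] column 4: given V=2, A=8, carry-in 1, and digits 1,2,3,4,6,7,8 already taken and all letters distinct, Q+V≡A (mod 10) forces Q=5. So Q=5.

Answer: A=8, B=7, I=1, J=4, Q=5, V=2, Y=3, Z=6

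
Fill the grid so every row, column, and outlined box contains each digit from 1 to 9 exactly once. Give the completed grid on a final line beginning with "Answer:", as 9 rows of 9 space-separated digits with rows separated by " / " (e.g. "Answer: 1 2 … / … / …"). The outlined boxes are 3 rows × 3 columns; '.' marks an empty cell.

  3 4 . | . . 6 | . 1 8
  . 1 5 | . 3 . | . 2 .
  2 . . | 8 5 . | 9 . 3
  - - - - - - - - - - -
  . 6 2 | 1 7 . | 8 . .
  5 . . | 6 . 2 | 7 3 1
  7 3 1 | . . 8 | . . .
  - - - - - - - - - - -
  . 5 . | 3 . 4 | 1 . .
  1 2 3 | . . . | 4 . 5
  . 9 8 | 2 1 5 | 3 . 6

Step 1. [r7c3∈{6,7}] box 7 places 7 nowhere but r7c3. So r7c3=7.
Step 2. [r1c4∈{7,9}] in row 1, 7 fits only at r1c4, so r1c4=7.
Step 3. [r8c4∈{9}] r8c4 is down to just 9, so r8c4=9.
Step 4. [r3c8∈{4,6,7}] 4 has one home in row 3: r3c8. So r3c8=4.
Step 5. [r6c8∈{5,6,9}] col 8 places 6 nowhere but r6c8 ⇒ r6c8=6.
Step 6. [r1c3∈{9}] r1c3 has the single candidate 9. So r1c3=9.
Step 7. [r4c1∈{4,9}] 9 has one home in col 1: r4c1. So r4c1=9.
Step 8. [r6c9∈{2,4,9}] 9 has one home in box 6: r6c9, so r6c9=9.
Step 9. [r6c4∈{4,5}] col 4 places 5 nowhere but r6c4 ⇒ r6c4=5.
Step 10. [r8c5∈{6,8}] across row 8, 6 lands solely at r8c5. So r8c5=6.
Step 11. [r8c8∈{7,8}] r8c8 is the only open cell in row 8 admitting 8. So r8c8=8.
Step 12. [r5c3∈{4}] r5c3 is down to just 4 ⇒ r5c3=4.
Step 13. [r2c7∈{6}] nothing but 6 survives at r2c7 ⇒ r2c7=6.
Step 14. [r3c6∈{1}] r3c6 has the single candidate 1, so r3c6=1.
Step 15. [r7c8∈{9}] only 9 remains possible at r7c8. So r7c8=9.
Step 16. [r1c7∈{5}] nothing but 5 survives at r1c7 ⇒ r1c7=5.
Step 17. [r2c4∈{4}] r2c4's peers cover all but 4 ⇒ r2c4=4.
Step 18. [r4c8∈{5}] nothing but 5 survives at r4c8, so r4c8=5.
Step 19. [r2c1∈{8}] r2c1's peers cover all but 8 ⇒ r2c1=8.
Step 20. [r8c6∈{7}] r8c6 has the single candidate 7, so r8c6=7.
Step 21. [r3c2∈{7}] only 7 remains possible at r3c2, so r3c2=7.
Step 22. [r2c6∈{9}] r2c6 is down to just 9. So r2c6=9.
Step 23. [r1c5∈{2}] r1c5 is down to just 2, so r1c5=2.
Step 24. [r7c5∈{8}] r7c5 has the single candidate 8, so r7c5=8.
Step 25. [r7c9∈{2}] r7c9 is down to just 2 ⇒ r7c9=2.
Step 26. [r4c9∈{4}] r4c9 is down to just 4 ⇒ r4c9=4.
Step 27. [r9c1∈{4}] r9c1 has the single candidate 4 ⇒ r9c1=4.
Step 28. [r2c9∈{7}] r2c9 has the single candidate 7, so r2c9=7.
Step 29. [r7c1∈{6}] only 6 remains possible at r7c1 ⇒ r7c1=6.
Step 30. [r4c6∈{3}] r4c6 has the single candidate 3 ⇒ r4c6=3.
Step 31. [r6c5∈{4}] r6c5's peers cover all but 4 ⇒ r6c5=4.
Step 32. [r5c5∈{9}] only 9 remains possible at r5c5. So r5c5=9.
Step 33. [r9c8∈{7}] r9c8 is down to just 7, so r9c8=7.
Step 34. [r3c3∈{6}] nothing but 6 survives at r3c3, so r3c3=6.
Step 35. [r5c2∈{8}] only 8 remains possible at r5c2. So r5c2=8.
Step 36. [r6c7∈{2}] r6c7 has the single candidate 2. So r6c7=2.

Answer: 3 4 9 7 2 6 5 1 8 / 8 1 5 4 3 9 6 2 7 / 2 7 6 8 5 1 9 4 3 / 9 6 2 1 7 3 8 5 4 / 5 8 4 6 9 2 7 3 1 / 7 3 1 5 4 8 2 6 9 / 6 5 7 3 8 4 1 9 2 / 1 2 3 9 6 7 4 8 5 / 4 9 8 2 1 5 3 7 6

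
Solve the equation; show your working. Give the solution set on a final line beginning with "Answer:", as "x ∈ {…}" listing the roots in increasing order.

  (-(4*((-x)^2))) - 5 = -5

Step 1. [(-(4*((-x)^2))) - 5 = -5] -5 is outermost — add 5 both sides, so sub: -(4*((-x)^2)) = 0.
Step 2. [-(4*((-x)^2)) = 0] flip signs both sides. So neg: 4*((-x)^2) = 0.
Step 3. [4*((-x)^2) = 0] leading coefficient 4: divide by 4. So div: (-x)^2 = 0.
Step 4. [(-x)^2 = 0] LHS squared, RHS 0 ≥ 0: apply √ (±). So sqrt: -x = 0.
Step 5. [-x = 0] leading − — multiply by −1 ⇒ neg: x = 0.

Answer: x ∈ {0}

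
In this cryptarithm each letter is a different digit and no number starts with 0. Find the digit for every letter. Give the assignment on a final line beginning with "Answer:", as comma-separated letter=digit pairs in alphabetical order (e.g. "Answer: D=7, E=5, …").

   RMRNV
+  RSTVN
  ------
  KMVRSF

Step 1. [col 1: V + N ≡ F (mod 10)] no forcing yet in column 1 (carry-in 0); F=2 is free and consistent — try it. So F=2.
Step 2. [col 1: V + N ≡ F (mod 10)] no forcing yet in column 1 (carry-in 0); N=8 is free and consistent — try it. So N=8.
Step 3. [col 1: V + N ≡ F (mod 10)] in column 1 we have V+N≡F with carry-in 0; given N=8, F=2 and digits 2,8 already taken and all letters distinct, that pins V to 4 ⇒ V=4.
Step 4. [col 2: N + V ≡ S (mod 10)] column 2 reads N+V+carry(1)=S with N=8, V=4; with digits 2,4,8 already taken and all letters distinct, the only value for S is 3, so S=3.
Step 5. [K] the sum has 6 digits but both addends have 5; that extra leading digit K is the final carry, namely 1, so K=1.
Step 6. [col 3: R + T ≡ R (mod 10)] in column 3 we have R+T≡R with carry-in 1; given nothing yet and digits 1,2,3,4,8 already taken and all letters distinct, that pins T to 9, so T=9.
Step 7. [col 3: R + T ≡ R (mod 10)] R=5 is one option consistent with column 3 (R + T ≡ R (mod 10), carry-in 1) — take it ⇒ R=5.
Step 8. [col 4: M + S ≡ V (mod 10)] from column 4 (S=3, V=4, carry-in 1, digits 1,2,3,4,5,8,9 already taken and all letters distinct): M must equal 0. So M=0.

Answer: F=2, K=1, M=0, N=8, R=5, S=3, T=9, V=4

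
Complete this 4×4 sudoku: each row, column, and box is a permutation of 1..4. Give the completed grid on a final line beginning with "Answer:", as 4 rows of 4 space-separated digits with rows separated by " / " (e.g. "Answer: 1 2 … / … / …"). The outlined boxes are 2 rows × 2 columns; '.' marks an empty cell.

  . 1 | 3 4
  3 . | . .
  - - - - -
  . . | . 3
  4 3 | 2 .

Step 1. [r2c3∈{1}] nothing but 1 survives at r2c3, so r2c3=1.
Step 2. [r3c2∈{2}] r3c2 has the single candidate 2 ⇒ r3c2=2.
Step 3. [r2c4∈{2}] nothing but 2 survives at r2c4 ⇒ r2c4=2.
Step 4. [r2c2∈{4}] r2c2's peers cover all but 4, so r2c2=4.
Step 5. [r4c4∈{1}] r4c4's peers cover all but 1 ⇒ r4c4=1.
Step 6. [r1c1∈{2}] r1c1 is down to just 2. So r1c1=2.
Step 7. [r3c3∈{4}] only 4 remains possible at r3c3. So r3c3=4.
Step 8. [r3c1∈{1}] r3c1 has the single candidate 1 ⇒ r3c1=1.

Answer: 2 1 3 4 / 3 4 1 2 / 1 2 4 3 / 4 3 2 1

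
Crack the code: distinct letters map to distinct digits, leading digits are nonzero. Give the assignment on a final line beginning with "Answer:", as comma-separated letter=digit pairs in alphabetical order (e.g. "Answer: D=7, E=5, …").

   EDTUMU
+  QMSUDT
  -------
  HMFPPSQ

Step 1. [H] H is the leading digit of a 7-digit sum of two 6-digit numbers; the final carry is exactly 1 ⇒ H=1.
Step 2. [col 1: U + T ≡ Q (mod 10)] column 1 (U + T ≡ Q (mod 10), carry-in 0) doesn't pin U yet; pick U=2 and continue, so U=2.
Step 3. [col 1: U + T ≡ Q (mod 10)] Q=7 is one option consistent with column 1 (U + T ≡ Q (mod 10), carry-in 0) — take it. So Q=7.
Step 4. [col 1: U + T ≡ Q (mod 10)] column 1 reads U+T+carry(0)=Q with U=2, Q=7; with digits 1,2,7 already taken and all letters distinct, the only value for T is 5 ⇒ T=5.
Step 5. [col 2: M + D ≡ S (mod 10)] M=6 is one option consistent with column 2 (M + D ≡ S (mod 10), carry-in 0) — take it. So M=6.
Step 6. [col 2: M + D ≡ S (mod 10)] column 2 (M + D ≡ S (mod 10), carry-in 0) doesn't pin D yet; pick D=3 and continue. So D=3.
Step 7. [col 2: M + D ≡ S (mod 10)] column 2 reads M+D+carry(0)=S with M=6, D=3; with digits 1,2,3,5,6,7 already taken and all letters distinct, the only value for S is 9 ⇒ S=9.
Step 8. [col 3: U + U ≡ P (mod 10)] column 3: given U=2, carry-in 0, and digits 1,2,3,5,6,7,9 already taken and all letters distinct, U+U≡P (mod 10) forces P=4, so P=4.
Step 9. [col 5: D + M ≡ F (mod 10)] from column 5 (D=3, M=6, carry-in 1, digits 1,2,3,4,5,6,7,9 already taken and all letters distinct): F must equal 0. So F=0.
Step 10. [col 6: E + Q ≡ M (mod 10)] from column 6 (Q=7, M=6, carry-in 1, digits 0,1,2,3,4,5,6,7,9 already taken and all letters distinct): E must equal 8, so E=8.

Answer: D=3, E=8, F=0, H=1, M=6, P=4, Q=7, S=9, T=5, U=2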